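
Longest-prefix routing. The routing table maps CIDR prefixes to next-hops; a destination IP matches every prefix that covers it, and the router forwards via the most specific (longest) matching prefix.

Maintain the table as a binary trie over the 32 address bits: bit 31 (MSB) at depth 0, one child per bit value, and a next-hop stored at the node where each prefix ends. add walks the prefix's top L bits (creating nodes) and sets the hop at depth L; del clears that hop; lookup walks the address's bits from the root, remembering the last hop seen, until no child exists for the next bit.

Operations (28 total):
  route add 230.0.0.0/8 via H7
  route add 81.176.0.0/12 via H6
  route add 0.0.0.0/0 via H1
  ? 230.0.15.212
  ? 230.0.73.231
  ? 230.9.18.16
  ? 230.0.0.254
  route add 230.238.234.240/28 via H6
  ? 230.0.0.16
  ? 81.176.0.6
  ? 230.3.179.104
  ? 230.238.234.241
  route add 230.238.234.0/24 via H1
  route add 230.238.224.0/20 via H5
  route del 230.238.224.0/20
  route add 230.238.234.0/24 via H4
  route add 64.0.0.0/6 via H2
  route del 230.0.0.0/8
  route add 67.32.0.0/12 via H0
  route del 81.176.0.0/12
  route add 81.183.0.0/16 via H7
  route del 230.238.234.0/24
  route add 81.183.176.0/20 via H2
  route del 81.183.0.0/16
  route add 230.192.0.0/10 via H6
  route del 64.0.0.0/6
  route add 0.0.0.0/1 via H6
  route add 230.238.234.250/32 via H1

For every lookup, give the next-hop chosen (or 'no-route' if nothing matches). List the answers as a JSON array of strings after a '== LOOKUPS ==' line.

Apply in order:
  + 230.0.0.0/8 (H7) depth=8
  + 81.176.0.0/12 (H6) depth=12
  + 0.0.0.0/0 (H1) depth=0
  Q 230.0.15.212: descend 11100110 ; hops seen [H1,H7] ; pick H7
  Q 230.0.73.231: descend 11100110 ; hops seen [H1,H7] ; pick H7
  Q 230.9.18.16: descend 11100110 ; hops seen [H1,H7] ; pick H7
  Q 230.0.0.254: descend 11100110 ; hops seen [H1,H7] ; pick H7
  + 230.238.234.240/28 (H6) depth=28
  Q 230.0.0.16: descend 11100110 ; hops seen [H1,H7] ; pick H7
  Q 81.176.0.6: descend 010100011011 ; hops seen [H1,H6] ; pick H6
  Q 230.3.179.104: descend 11100110 ; hops seen [H1,H7] ; pick H7
  Q 230.238.234.241: descend 1110011011101110111010101111 ; hops seen [H1,H7,H6] ; pick H6
  + 230.238.234.0/24 (H1) depth=24
  + 230.238.224.0/20 (H5) depth=20
  del 230.238.224.0/20 (clear depth 20)
  + 230.238.234.0/24 (H4) depth=24
  + 64.0.0.0/6 (H2) depth=6
  del 230.0.0.0/8 (clear depth 8)
  + 67.32.0.0/12 (H0) depth=12
  del 81.176.0.0/12 (clear depth 12)
  + 81.183.0.0/16 (H7) depth=16
  del 230.238.234.0/24 (clear depth 24)
  + 81.183.176.0/20 (H2) depth=20
  del 81.183.0.0/16 (clear depth 16)
  + 230.192.0.0/10 (H6) depth=10
  del 64.0.0.0/6 (clear depth 6)
  + 0.0.0.0/1 (H6) depth=1
  + 230.238.234.250/32 (H1) depth=32

== LOOKUPS ==
["H7","H7","H7","H7","H7","H6","H7","H6"]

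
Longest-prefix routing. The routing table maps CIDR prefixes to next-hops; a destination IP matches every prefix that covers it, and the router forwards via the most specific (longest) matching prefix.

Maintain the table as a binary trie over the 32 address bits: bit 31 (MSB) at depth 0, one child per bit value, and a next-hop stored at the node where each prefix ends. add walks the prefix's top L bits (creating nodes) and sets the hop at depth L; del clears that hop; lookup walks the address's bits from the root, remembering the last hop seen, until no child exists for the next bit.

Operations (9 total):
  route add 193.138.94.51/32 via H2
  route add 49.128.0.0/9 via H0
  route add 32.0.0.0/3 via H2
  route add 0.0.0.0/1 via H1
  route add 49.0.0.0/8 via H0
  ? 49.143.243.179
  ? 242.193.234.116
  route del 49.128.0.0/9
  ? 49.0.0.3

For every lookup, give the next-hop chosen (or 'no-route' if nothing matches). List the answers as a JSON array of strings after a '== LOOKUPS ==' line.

Process each operation:
  + 193.138.94.51/32 (H2) depth=32
  + 49.128.0.0/9 (H0) depth=9
  + 32.0.0.0/3 (H2) depth=3
  + 0.0.0.0/1 (H1) depth=1
  + 49.0.0.0/8 (H0) depth=8
  Q 49.143.243.179: descend 001100011 ; hops seen [H1,H2,H0,H0] ; pick H0
  Q 242.193.234.116: descend 11 ; hops seen [∅] ; pick no-route
  - 49.128.0.0/9 clear@9
  Q 49.0.0.3: descend 00110001 ; hops seen [H1,H2,H0] ; pick H0

== LOOKUPS ==
["H0","no-route","H0"]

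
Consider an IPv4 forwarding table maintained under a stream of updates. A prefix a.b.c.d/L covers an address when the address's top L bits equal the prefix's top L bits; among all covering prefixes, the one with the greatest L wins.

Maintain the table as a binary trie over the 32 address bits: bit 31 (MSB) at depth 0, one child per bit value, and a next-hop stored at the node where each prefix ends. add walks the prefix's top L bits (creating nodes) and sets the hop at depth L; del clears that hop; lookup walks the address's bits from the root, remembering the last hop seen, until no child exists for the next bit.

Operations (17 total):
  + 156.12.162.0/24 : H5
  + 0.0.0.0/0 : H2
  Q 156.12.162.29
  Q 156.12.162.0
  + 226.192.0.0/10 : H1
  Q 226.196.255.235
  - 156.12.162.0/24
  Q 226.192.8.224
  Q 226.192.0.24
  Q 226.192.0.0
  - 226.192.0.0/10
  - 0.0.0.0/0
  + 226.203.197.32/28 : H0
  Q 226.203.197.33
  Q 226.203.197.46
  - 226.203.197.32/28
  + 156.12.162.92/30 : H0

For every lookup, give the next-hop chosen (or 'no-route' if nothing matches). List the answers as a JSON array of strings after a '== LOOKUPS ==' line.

Process each operation:
  + 156.12.162.0/24 (H5) depth=24
  + 0.0.0.0/0 (H2) depth=0
  lookup 156.12.162.29: bits 100111000000110010100010 walk d0:H2→d1:-→d2:-→d3:-→d4:-→d5:-→d6:-→d7:-→d8:-→d9:-→d10:-→d11:-→d12:-→d13:-→d14:-→d15:-→d16:-→d17:-→d18:-→d19:-→d20:-→d21:-→d22:-→d23:-→d24:H5 -> H5
  lookup 156.12.162.0: bits 100111000000110010100010 walk d0:H2→d1:-→d2:-→d3:-→d4:-→d5:-→d6:-→d7:-→d8:-→d9:-→d10:-→d11:-→d12:-→d13:-→d14:-→d15:-→d16:-→d17:-→d18:-→d19:-→d20:-→d21:-→d22:-→d23:-→d24:H5 -> H5
  + 226.192.0.0/10 (H1) depth=10
  lookup 226.196.255.235: bits 1110001011 walk d0:H2→d1:-→d2:-→d3:-→d4:-→d5:-→d6:-→d7:-→d8:-→d9:-→d10:H1 -> H1
  - 156.12.162.0/24 clear@24
  lookup 226.192.8.224: bits 1110001011 walk d0:H2→d1:-→d2:-→d3:-→d4:-→d5:-→d6:-→d7:-→d8:-→d9:-→d10:H1 -> H1
  lookup 226.192.0.24: bits 1110001011 walk d0:H2→d1:-→d2:-→d3:-→d4:-→d5:-→d6:-→d7:-→d8:-→d9:-→d10:H1 -> H1
  lookup 226.192.0.0: bits 1110001011 walk d0:H2→d1:-→d2:-→d3:-→d4:-→d5:-→d6:-→d7:-→d8:-→d9:-→d10:H1 -> H1
  - 226.192.0.0/10 clear@10
  - 0.0.0.0/0 clear@0
  + 226.203.197.32/28 (H0) depth=28
  lookup 226.203.197.33: bits 1110001011001011110001010010 walk d0:-→d1:-→d2:-→d3:-→d4:-→d5:-→d6:-→d7:-→d8:-→d9:-→d10:-→d11:-→d12:-→d13:-→d14:-→d15:-→d16:-→d17:-→d18:-→d19:-→d20:-→d21:-→d22:-→d23:-→d24:-→d25:-→d26:-→d27:-→d28:H0 -> H0
  lookup 226.203.197.46: bits 1110001011001011110001010010 walk d0:-→d1:-→d2:-→d3:-→d4:-→d5:-→d6:-→d7:-→d8:-→d9:-→d10:-→d11:-→d12:-→d13:-→d14:-→d15:-→d16:-→d17:-→d18:-→d19:-→d20:-→d21:-→d22:-→d23:-→d24:-→d25:-→d26:-→d27:-→d28:H0 -> H0
  - 226.203.197.32/28 clear@28
  + 156.12.162.92/30 (H0) depth=30

== LOOKUPS ==
["H5","H5","H1","H1","H1","H1","H0","H0"]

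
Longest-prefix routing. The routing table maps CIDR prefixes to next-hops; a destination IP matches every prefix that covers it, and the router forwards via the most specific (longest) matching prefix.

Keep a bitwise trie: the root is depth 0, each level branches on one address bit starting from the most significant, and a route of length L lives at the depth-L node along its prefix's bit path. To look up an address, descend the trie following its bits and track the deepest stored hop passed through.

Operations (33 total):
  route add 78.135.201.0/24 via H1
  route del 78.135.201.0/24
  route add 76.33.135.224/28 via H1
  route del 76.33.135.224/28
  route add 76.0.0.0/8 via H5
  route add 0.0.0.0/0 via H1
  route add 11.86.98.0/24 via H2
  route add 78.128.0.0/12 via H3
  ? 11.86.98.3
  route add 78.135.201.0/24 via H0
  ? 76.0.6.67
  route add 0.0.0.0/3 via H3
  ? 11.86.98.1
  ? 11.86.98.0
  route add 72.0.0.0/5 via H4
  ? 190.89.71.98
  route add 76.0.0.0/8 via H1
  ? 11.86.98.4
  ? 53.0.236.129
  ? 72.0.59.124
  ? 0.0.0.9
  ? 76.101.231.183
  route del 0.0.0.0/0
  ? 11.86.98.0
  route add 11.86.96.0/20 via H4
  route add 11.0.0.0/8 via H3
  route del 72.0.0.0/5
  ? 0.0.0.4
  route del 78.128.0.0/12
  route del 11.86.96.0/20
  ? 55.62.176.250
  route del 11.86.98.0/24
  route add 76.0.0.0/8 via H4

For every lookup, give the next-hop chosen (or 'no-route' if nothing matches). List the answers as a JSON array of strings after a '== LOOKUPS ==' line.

Apply in order:
  + 78.135.201.0/24 (H1) depth=24
  del 78.135.201.0/24 (clear depth 24)
  + 76.33.135.224/28 (H1) depth=28
  del 76.33.135.224/28 (clear depth 28)
  + 76.0.0.0/8 (H5) depth=8
  + 0.0.0.0/0 (H1) depth=0
  + 11.86.98.0/24 (H2) depth=24
  + 78.128.0.0/12 (H3) depth=12
  ? 11.86.98.3  path d0:H1→d1:-→d2:-→d3:-→d4:-→d5:-→d6:-→d7:-→d8:-→d9:-→d10:-→d11:-→d12:-→d13:-→d14:-→d15:-→d16:-→d17:-→d18:-→d19:-→d20:-→d21:-→d22:-→d23:-→d24:H2  best=H2
  + 78.135.201.0/24 (H0) depth=24
  ? 76.0.6.67  path d0:H1→d1:-→d2:-→d3:-→d4:-→d5:-→d6:-→d7:-→d8:H5→d9:-→d10:-  best=H5
  + 0.0.0.0/3 (H3) depth=3
  ? 11.86.98.1  path d0:H1→d1:-→d2:-→d3:H3→d4:-→d5:-→d6:-→d7:-→d8:-→d9:-→d10:-→d11:-→d12:-→d13:-→d14:-→d15:-→d16:-→d17:-→d18:-→d19:-→d20:-→d21:-→d22:-→d23:-→d24:H2  best=H2
  ? 11.86.98.0  path d0:H1→d1:-→d2:-→d3:H3→d4:-→d5:-→d6:-→d7:-→d8:-→d9:-→d10:-→d11:-→d12:-→d13:-→d14:-→d15:-→d16:-→d17:-→d18:-→d19:-→d20:-→d21:-→d22:-→d23:-→d24:H2  best=H2
  + 72.0.0.0/5 (H4) depth=5
  ? 190.89.71.98  path d0:H1  best=H1
  + 76.0.0.0/8 (H1) depth=8
  ? 11.86.98.4  path d0:H1→d1:-→d2:-→d3:H3→d4:-→d5:-→d6:-→d7:-→d8:-→d9:-→d10:-→d11:-→d12:-→d13:-→d14:-→d15:-→d16:-→d17:-→d18:-→d19:-→d20:-→d21:-→d22:-→d23:-→d24:H2  best=H2
  ? 53.0.236.129  path d0:H1→d1:-→d2:-  best=H1
  ? 72.0.59.124  path d0:H1→d1:-→d2:-→d3:-→d4:-→d5:H4  best=H4
  ? 0.0.0.9  path d0:H1→d1:-→d2:-→d3:H3→d4:-  best=H3
  ? 76.101.231.183  path d0:H1→d1:-→d2:-→d3:-→d4:-→d5:H4→d6:-→d7:-→d8:H1→d9:-  best=H1
  del 0.0.0.0/0 (clear depth 0)
  ? 11.86.98.0  path d0:-→d1:-→d2:-→d3:H3→d4:-→d5:-→d6:-→d7:-→d8:-→d9:-→d10:-→d11:-→d12:-→d13:-→d14:-→d15:-→d16:-→d17:-→d18:-→d19:-→d20:-→d21:-→d22:-→d23:-→d24:H2  best=H2
  + 11.86.96.0/20 (H4) depth=20
  + 11.0.0.0/8 (H3) depth=8
  del 72.0.0.0/5 (clear depth 5)
  ? 0.0.0.4  path d0:-→d1:-→d2:-→d3:H3→d4:-  best=H3
  del 78.128.0.0/12 (clear depth 12)
  del 11.86.96.0/20 (clear depth 20)
  ? 55.62.176.250  path d0:-→d1:-→d2:-  best=no-route
  del 11.86.98.0/24 (clear depth 24)
  + 76.0.0.0/8 (H4) depth=8

== LOOKUPS ==
["H2","H5","H2","H2","H1","H2","H1","H4","H3","H1","H2","H3","no-route"]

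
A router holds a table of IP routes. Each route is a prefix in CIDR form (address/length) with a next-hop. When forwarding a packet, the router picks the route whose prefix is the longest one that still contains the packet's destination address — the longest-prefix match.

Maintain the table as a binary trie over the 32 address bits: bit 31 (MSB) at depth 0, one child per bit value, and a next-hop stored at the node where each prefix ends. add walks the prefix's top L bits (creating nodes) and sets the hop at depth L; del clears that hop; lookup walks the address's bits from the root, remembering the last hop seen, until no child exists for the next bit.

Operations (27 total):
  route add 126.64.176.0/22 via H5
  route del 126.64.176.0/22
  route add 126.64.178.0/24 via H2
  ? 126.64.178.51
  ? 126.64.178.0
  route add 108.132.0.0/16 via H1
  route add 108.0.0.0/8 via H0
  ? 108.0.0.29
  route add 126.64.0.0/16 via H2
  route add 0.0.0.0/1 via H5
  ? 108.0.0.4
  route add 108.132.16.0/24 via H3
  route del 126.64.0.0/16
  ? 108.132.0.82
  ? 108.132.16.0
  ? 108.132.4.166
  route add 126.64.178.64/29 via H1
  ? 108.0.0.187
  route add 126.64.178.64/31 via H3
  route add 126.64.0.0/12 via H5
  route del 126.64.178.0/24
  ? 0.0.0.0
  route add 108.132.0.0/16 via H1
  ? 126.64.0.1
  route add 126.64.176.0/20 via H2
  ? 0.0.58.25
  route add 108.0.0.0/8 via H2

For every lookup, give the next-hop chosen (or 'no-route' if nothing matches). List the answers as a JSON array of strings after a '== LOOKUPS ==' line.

Trace:
  + 126.64.176.0/22 (H5) depth=22
  - 126.64.176.0/22 clear@22
  + 126.64.178.0/24 (H2) depth=24
  Q 126.64.178.51: descend 011111100100000010110010 ; hops seen [H2] ; pick H2
  Q 126.64.178.0: descend 011111100100000010110010 ; hops seen [H2] ; pick H2
  + 108.132.0.0/16 (H1) depth=16
  + 108.0.0.0/8 (H0) depth=8
  Q 108.0.0.29: descend 01101100 ; hops seen [H0] ; pick H0
  + 126.64.0.0/16 (H2) depth=16
  + 0.0.0.0/1 (H5) depth=1
  Q 108.0.0.4: descend 01101100 ; hops seen [H5,H0] ; pick H0
  + 108.132.16.0/24 (H3) depth=24
  - 126.64.0.0/16 clear@16
  Q 108.132.0.82: descend 0110110010000100000 ; hops seen [H5,H0,H1] ; pick H1
  Q 108.132.16.0: descend 011011001000010000010000 ; hops seen [H5,H0,H1,H3] ; pick H3
  Q 108.132.4.166: descend 0110110010000100000 ; hops seen [H5,H0,H1] ; pick H1
  + 126.64.178.64/29 (H1) depth=29
  Q 108.0.0.187: descend 01101100 ; hops seen [H5,H0] ; pick H0
  + 126.64.178.64/31 (H3) depth=31
  + 126.64.0.0/12 (H5) depth=12
  - 126.64.178.0/24 clear@24
  Q 0.0.0.0: descend 0 ; hops seen [H5] ; pick H5
  + 108.132.0.0/16 (H1) depth=16
  Q 126.64.0.1: descend 0111111001000000 ; hops seen [H5,H5] ; pick H5
  + 126.64.176.0/20 (H2) depth=20
  Q 0.0.58.25: descend 0 ; hops seen [H5] ; pick H5
  + 108.0.0.0/8 (H2) depth=8

== LOOKUPS ==
["H2","H2","H0","H0","H1","H3","H1","H0","H5","H5","H5"]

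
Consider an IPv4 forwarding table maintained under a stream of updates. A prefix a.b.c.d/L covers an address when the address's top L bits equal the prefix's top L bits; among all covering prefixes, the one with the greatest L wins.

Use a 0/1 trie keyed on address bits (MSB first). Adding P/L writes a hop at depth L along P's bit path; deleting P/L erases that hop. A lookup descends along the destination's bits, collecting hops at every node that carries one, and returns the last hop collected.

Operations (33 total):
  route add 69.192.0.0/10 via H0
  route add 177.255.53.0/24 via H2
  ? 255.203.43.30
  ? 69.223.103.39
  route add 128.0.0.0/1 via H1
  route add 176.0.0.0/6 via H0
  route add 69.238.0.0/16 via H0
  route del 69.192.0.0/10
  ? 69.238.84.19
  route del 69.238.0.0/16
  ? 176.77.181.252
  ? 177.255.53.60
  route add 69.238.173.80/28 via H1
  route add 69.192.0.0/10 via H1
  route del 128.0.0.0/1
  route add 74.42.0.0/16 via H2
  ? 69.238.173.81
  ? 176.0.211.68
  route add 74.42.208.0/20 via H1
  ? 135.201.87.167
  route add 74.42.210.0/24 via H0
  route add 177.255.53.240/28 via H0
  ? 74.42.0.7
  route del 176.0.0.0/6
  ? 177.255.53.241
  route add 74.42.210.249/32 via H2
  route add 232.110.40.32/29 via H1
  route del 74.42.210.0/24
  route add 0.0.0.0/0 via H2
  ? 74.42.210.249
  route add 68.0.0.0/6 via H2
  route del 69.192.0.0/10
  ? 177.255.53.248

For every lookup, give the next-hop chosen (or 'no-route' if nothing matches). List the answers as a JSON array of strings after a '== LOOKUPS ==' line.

Process each operation:
  + 69.192.0.0/10 (H0) depth=10
  + 177.255.53.0/24 (H2) depth=24
  lookup 255.203.43.30: bits 1 walk d0:-→d1:- -> no-route
  lookup 69.223.103.39: bits 0100010111 walk d0:-→d1:-→d2:-→d3:-→d4:-→d5:-→d6:-→d7:-→d8:-→d9:-→d10:H0 -> H0
  + 128.0.0.0/1 (H1) depth=1
  + 176.0.0.0/6 (H0) depth=6
  + 69.238.0.0/16 (H0) depth=16
  del 69.192.0.0/10 (clear depth 10)
  lookup 69.238.84.19: bits 0100010111101110 walk d0:-→d1:-→d2:-→d3:-→d4:-→d5:-→d6:-→d7:-→d8:-→d9:-→d10:-→d11:-→d12:-→d13:-→d14:-→d15:-→d16:H0 -> H0
  del 69.238.0.0/16 (clear depth 16)
  lookup 176.77.181.252: bits 1011000 walk d0:-→d1:H1→d2:-→d3:-→d4:-→d5:-→d6:H0→d7:- -> H0
  lookup 177.255.53.60: bits 101100011111111100110101 walk d0:-→d1:H1→d2:-→d3:-→d4:-→d5:-→d6:H0→d7:-→d8:-→d9:-→d10:-→d11:-→d12:-→d13:-→d14:-→d15:-→d16:-→d17:-→d18:-→d19:-→d20:-→d21:-→d22:-→d23:-→d24:H2 -> H2
  + 69.238.173.80/28 (H1) depth=28
  + 69.192.0.0/10 (H1) depth=10
  del 128.0.0.0/1 (clear depth 1)
  + 74.42.0.0/16 (H2) depth=16
  lookup 69.238.173.81: bits 0100010111101110101011010101 walk d0:-→d1:-→d2:-→d3:-→d4:-→d5:-→d6:-→d7:-→d8:-→d9:-→d10:H1→d11:-→d12:-→d13:-→d14:-→d15:-→d16:-→d17:-→d18:-→d19:-→d20:-→d21:-→d22:-→d23:-→d24:-→d25:-→d26:-→d27:-→d28:H1 -> H1
  lookup 176.0.211.68: bits 1011000 walk d0:-→d1:-→d2:-→d3:-→d4:-→d5:-→d6:H0→d7:- -> H0
  + 74.42.208.0/20 (H1) depth=20
  lookup 135.201.87.167: bits 10 walk d0:-→d1:-→d2:- -> no-route
  + 74.42.210.0/24 (H0) depth=24
  + 177.255.53.240/28 (H0) depth=28
  lookup 74.42.0.7: bits 0100101000101010 walk d0:-→d1:-→d2:-→d3:-→d4:-→d5:-→d6:-→d7:-→d8:-→d9:-→d10:-→d11:-→d12:-→d13:-→d14:-→d15:-→d16:H2 -> H2
  del 176.0.0.0/6 (clear depth 6)
  lookup 177.255.53.241: bits 1011000111111111001101011111 walk d0:-→d1:-→d2:-→d3:-→d4:-→d5:-→d6:-→d7:-→d8:-→d9:-→d10:-→d11:-→d12:-→d13:-→d14:-→d15:-→d16:-→d17:-→d18:-→d19:-→d20:-→d21:-→d22:-→d23:-→d24:H2→d25:-→d26:-→d27:-→d28:H0 -> H0
  + 74.42.210.249/32 (H2) depth=32
  + 232.110.40.32/29 (H1) depth=29
  del 74.42.210.0/24 (clear depth 24)
  + 0.0.0.0/0 (H2) depth=0
  lookup 74.42.210.249: bits 01001010001010101101001011111001 walk d0:H2→d1:-→d2:-→d3:-→d4:-→d5:-→d6:-→d7:-→d8:-→d9:-→d10:-→d11:-→d12:-→d13:-→d14:-→d15:-→d16:H2→d17:-→d18:-→d19:-→d20:H1→d21:-→d22:-→d23:-→d24:-→d25:-→d26:-→d27:-→d28:-→d29:-→d30:-→d31:-→d32:H2 -> H2
  + 68.0.0.0/6 (H2) depth=6
  del 69.192.0.0/10 (clear depth 10)
  lookup 177.255.53.248: bits 1011000111111111001101011111 walk d0:H2→d1:-→d2:-→d3:-→d4:-→d5:-→d6:-→d7:-→d8:-→d9:-→d10:-→d11:-→d12:-→d13:-→d14:-→d15:-→d16:-→d17:-→d18:-→d19:-→d20:-→d21:-→d22:-→d23:-→d24:H2→d25:-→d26:-→d27:-→d28:H0 -> H0

== LOOKUPS ==
["no-route","H0","H0","H0","H2","H1","H0","no-route","H2","H0","H2","H0"]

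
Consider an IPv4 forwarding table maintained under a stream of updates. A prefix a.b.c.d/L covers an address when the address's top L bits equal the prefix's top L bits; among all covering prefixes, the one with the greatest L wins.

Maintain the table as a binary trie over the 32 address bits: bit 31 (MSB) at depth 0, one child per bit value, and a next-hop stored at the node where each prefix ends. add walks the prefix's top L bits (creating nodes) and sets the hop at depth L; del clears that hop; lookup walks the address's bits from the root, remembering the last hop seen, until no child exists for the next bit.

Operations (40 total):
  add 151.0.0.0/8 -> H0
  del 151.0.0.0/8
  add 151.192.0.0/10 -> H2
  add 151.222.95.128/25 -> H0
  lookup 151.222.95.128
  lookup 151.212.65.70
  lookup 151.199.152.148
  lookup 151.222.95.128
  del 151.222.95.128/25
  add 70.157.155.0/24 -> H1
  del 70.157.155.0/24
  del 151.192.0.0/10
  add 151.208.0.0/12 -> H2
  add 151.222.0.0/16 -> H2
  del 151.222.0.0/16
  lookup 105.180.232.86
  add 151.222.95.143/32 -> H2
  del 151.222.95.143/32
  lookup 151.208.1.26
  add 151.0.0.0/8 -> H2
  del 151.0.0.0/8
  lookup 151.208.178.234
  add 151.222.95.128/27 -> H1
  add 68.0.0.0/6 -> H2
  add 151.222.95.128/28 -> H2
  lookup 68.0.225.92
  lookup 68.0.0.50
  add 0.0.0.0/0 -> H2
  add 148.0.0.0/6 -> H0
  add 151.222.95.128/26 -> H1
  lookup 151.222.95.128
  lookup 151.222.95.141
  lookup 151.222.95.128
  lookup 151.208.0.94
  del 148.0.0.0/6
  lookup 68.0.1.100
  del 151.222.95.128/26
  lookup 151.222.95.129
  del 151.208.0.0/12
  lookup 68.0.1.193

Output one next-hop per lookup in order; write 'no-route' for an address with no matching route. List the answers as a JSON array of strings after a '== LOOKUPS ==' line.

Apply in order:
  + 151.0.0.0/8 (H0) depth=8
  - 151.0.0.0/8 clear@8
  + 151.192.0.0/10 (H2) depth=10
  + 151.222.95.128/25 (H0) depth=25
  lookup 151.222.95.128: bits 1001011111011110010111111 walk d0:-→d1:-→d2:-→d3:-→d4:-→d5:-→d6:-→d7:-→d8:-→d9:-→d10:H2→d11:-→d12:-→d13:-→d14:-→d15:-→d16:-→d17:-→d18:-→d19:-→d20:-→d21:-→d22:-→d23:-→d24:-→d25:H0 -> H0
  lookup 151.212.65.70: bits 100101111101 walk d0:-→d1:-→d2:-→d3:-→d4:-→d5:-→d6:-→d7:-→d8:-→d9:-→d10:H2→d11:-→d12:- -> H2
  lookup 151.199.152.148: bits 10010111110 walk d0:-→d1:-→d2:-→d3:-→d4:-→d5:-→d6:-→d7:-→d8:-→d9:-→d10:H2→d11:- -> H2
  lookup 151.222.95.128: bits 1001011111011110010111111 walk d0:-→d1:-→d2:-→d3:-→d4:-→d5:-→d6:-→d7:-→d8:-→d9:-→d10:H2→d11:-→d12:-→d13:-→d14:-→d15:-→d16:-→d17:-→d18:-→d19:-→d20:-→d21:-→d22:-→d23:-→d24:-→d25:H0 -> H0
  - 151.222.95.128/25 clear@25
  + 70.157.155.0/24 (H1) depth=24
  - 70.157.155.0/24 clear@24
  - 151.192.0.0/10 clear@10
  + 151.208.0.0/12 (H2) depth=12
  + 151.222.0.0/16 (H2) depth=16
  - 151.222.0.0/16 clear@16
  lookup 105.180.232.86: bits 01 walk d0:-→d1:-→d2:- -> no-route
  + 151.222.95.143/32 (H2) depth=32
  - 151.222.95.143/32 clear@32
  lookup 151.208.1.26: bits 100101111101 walk d0:-→d1:-→d2:-→d3:-→d4:-→d5:-→d6:-→d7:-→d8:-→d9:-→d10:-→d11:-→d12:H2 -> H2
  + 151.0.0.0/8 (H2) depth=8
  - 151.0.0.0/8 clear@8
  lookup 151.208.178.234: bits 100101111101 walk d0:-→d1:-→d2:-→d3:-→d4:-→d5:-→d6:-→d7:-→d8:-→d9:-→d10:-→d11:-→d12:H2 -> H2
  + 151.222.95.128/27 (H1) depth=27
  + 68.0.0.0/6 (H2) depth=6
  + 151.222.95.128/28 (H2) depth=28
  lookup 68.0.225.92: bits 010001 walk d0:-→d1:-→d2:-→d3:-→d4:-→d5:-→d6:H2 -> H2
  lookup 68.0.0.50: bits 010001 walk d0:-→d1:-→d2:-→d3:-→d4:-→d5:-→d6:H2 -> H2
  + 0.0.0.0/0 (H2) depth=0
  + 148.0.0.0/6 (H0) depth=6
  + 151.222.95.128/26 (H1) depth=26
  lookup 151.222.95.128: bits 1001011111011110010111111000 walk d0:H2→d1:-→d2:-→d3:-→d4:-→d5:-→d6:H0→d7:-→d8:-→d9:-→d10:-→d11:-→d12:H2→d13:-→d14:-→d15:-→d16:-→d17:-→d18:-→d19:-→d20:-→d21:-→d22:-→d23:-→d24:-→d25:-→d26:H1→d27:H1→d28:H2 -> H2
  lookup 151.222.95.141: bits 100101111101111001011111100011 walk d0:H2→d1:-→d2:-→d3:-→d4:-→d5:-→d6:H0→d7:-→d8:-→d9:-→d10:-→d11:-→d12:H2→d13:-→d14:-→d15:-→d16:-→d17:-→d18:-→d19:-→d20:-→d21:-→d22:-→d23:-→d24:-→d25:-→d26:H1→d27:H1→d28:H2→d29:-→d30:- -> H2
  lookup 151.222.95.128: bits 1001011111011110010111111000 walk d0:H2→d1:-→d2:-→d3:-→d4:-→d5:-→d6:H0→d7:-→d8:-→d9:-→d10:-→d11:-→d12:H2→d13:-→d14:-→d15:-→d16:-→d17:-→d18:-→d19:-→d20:-→d21:-→d22:-→d23:-→d24:-→d25:-→d26:H1→d27:H1→d28:H2 -> H2
  lookup 151.208.0.94: bits 100101111101 walk d0:H2→d1:-→d2:-→d3:-→d4:-→d5:-→d6:H0→d7:-→d8:-→d9:-→d10:-→d11:-→d12:H2 -> H2
  - 148.0.0.0/6 clear@6
  lookup 68.0.1.100: bits 010001 walk d0:H2→d1:-→d2:-→d3:-→d4:-→d5:-→d6:H2 -> H2
  - 151.222.95.128/26 clear@26
  lookup 151.222.95.129: bits 1001011111011110010111111000 walk d0:H2→d1:-→d2:-→d3:-→d4:-→d5:-→d6:-→d7:-→d8:-→d9:-→d10:-→d11:-→d12:H2→d13:-→d14:-→d15:-→d16:-→d17:-→d18:-→d19:-→d20:-→d21:-→d22:-→d23:-→d24:-→d25:-→d26:-→d27:H1→d28:H2 -> H2
  - 151.208.0.0/12 clear@12
  lookup 68.0.1.193: bits 010001 walk d0:H2→d1:-→d2:-→d3:-→d4:-→d5:-→d6:H2 -> H2

== LOOKUPS ==
["H0","H2","H2","H0","no-route","H2","H2","H2","H2","H2","H2","H2","H2","H2","H2","H2"]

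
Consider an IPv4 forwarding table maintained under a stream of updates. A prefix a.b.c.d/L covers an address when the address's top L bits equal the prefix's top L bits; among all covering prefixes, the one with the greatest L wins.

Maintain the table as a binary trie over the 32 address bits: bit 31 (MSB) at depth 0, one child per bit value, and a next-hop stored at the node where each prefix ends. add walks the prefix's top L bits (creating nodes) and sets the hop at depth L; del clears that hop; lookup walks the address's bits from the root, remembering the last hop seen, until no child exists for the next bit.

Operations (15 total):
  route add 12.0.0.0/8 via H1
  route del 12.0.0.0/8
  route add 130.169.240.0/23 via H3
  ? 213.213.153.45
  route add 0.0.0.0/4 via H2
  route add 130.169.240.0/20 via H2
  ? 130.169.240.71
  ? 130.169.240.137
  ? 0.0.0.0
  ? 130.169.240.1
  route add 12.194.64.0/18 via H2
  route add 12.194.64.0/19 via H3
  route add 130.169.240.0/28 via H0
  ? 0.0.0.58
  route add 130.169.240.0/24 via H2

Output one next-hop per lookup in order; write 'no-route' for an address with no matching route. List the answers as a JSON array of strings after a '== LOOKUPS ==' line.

Apply in order:
  + 12.0.0.0/8 (H1) depth=8
  del 12.0.0.0/8 (clear depth 8)
  + 130.169.240.0/23 (H3) depth=23
  ? 213.213.153.45  path d0:-→d1:-  best=no-route
  + 0.0.0.0/4 (H2) depth=4
  + 130.169.240.0/20 (H2) depth=20
  ? 130.169.240.71  path d0:-→d1:-→d2:-→d3:-→d4:-→d5:-→d6:-→d7:-→d8:-→d9:-→d10:-→d11:-→d12:-→d13:-→d14:-→d15:-→d16:-→d17:-→d18:-→d19:-→d20:H2→d21:-→d22:-→d23:H3  best=H3
  ? 130.169.240.137  path d0:-→d1:-→d2:-→d3:-→d4:-→d5:-→d6:-→d7:-→d8:-→d9:-→d10:-→d11:-→d12:-→d13:-→d14:-→d15:-→d16:-→d17:-→d18:-→d19:-→d20:H2→d21:-→d22:-→d23:H3  best=H3
  ? 0.0.0.0  path d0:-→d1:-→d2:-→d3:-→d4:H2  best=H2
  ? 130.169.240.1  path d0:-→d1:-→d2:-→d3:-→d4:-→d5:-→d6:-→d7:-→d8:-→d9:-→d10:-→d11:-→d12:-→d13:-→d14:-→d15:-→d16:-→d17:-→d18:-→d19:-→d20:H2→d21:-→d22:-→d23:H3  best=H3
  + 12.194.64.0/18 (H2) depth=18
  + 12.194.64.0/19 (H3) depth=19
  + 130.169.240.0/28 (H0) depth=28
  ? 0.0.0.58  path d0:-→d1:-→d2:-→d3:-→d4:H2  best=H2
  + 130.169.240.0/24 (H2) depth=24

== LOOKUPS ==
["no-route","H3","H3","H2","H3","H2"]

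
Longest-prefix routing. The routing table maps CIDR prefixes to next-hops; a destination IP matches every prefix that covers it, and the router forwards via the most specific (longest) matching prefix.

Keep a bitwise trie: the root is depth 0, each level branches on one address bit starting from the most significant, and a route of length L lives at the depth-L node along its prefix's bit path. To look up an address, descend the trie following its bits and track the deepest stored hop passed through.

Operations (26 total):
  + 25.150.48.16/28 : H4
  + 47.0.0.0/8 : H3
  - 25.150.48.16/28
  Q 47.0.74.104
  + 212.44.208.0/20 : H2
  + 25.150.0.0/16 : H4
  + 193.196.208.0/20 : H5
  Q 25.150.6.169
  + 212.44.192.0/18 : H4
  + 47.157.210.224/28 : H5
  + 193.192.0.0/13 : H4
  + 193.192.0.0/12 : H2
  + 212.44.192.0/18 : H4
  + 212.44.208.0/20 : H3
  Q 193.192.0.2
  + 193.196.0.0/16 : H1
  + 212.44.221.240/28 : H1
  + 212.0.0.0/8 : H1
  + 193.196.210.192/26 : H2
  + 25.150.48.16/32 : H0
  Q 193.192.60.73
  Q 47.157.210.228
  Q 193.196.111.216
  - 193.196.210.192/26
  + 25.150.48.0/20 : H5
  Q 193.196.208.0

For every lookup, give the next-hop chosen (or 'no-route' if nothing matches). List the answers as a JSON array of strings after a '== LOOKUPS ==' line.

Apply in order:
  + 25.150.48.16/28 (H4) depth=28
  + 47.0.0.0/8 (H3) depth=8
  del 25.150.48.16/28 (clear depth 28)
  Q 47.0.74.104: descend 00101111 ; hops seen [H3] ; pick H3
  + 212.44.208.0/20 (H2) depth=20
  + 25.150.0.0/16 (H4) depth=16
  + 193.196.208.0/20 (H5) depth=20
  Q 25.150.6.169: descend 000110011001011000 ; hops seen [H4] ; pick H4
  + 212.44.192.0/18 (H4) depth=18
  + 47.157.210.224/28 (H5) depth=28
  + 193.192.0.0/13 (H4) depth=13
  + 193.192.0.0/12 (H2) depth=12
  + 212.44.192.0/18 (H4) depth=18
  + 212.44.208.0/20 (H3) depth=20
  Q 193.192.0.2: descend 1100000111000 ; hops seen [H2,H4] ; pick H4
  + 193.196.0.0/16 (H1) depth=16
  + 212.44.221.240/28 (H1) depth=28
  + 212.0.0.0/8 (H1) depth=8
  + 193.196.210.192/26 (H2) depth=26
  + 25.150.48.16/32 (H0) depth=32
  Q 193.192.60.73: descend 1100000111000 ; hops seen [H2,H4] ; pick H4
  Q 47.157.210.228: descend 0010111110011101110100101110 ; hops seen [H3,H5] ; pick H5
  Q 193.196.111.216: descend 1100000111000100 ; hops seen [H2,H4,H1] ; pick H1
  del 193.196.210.192/26 (clear depth 26)
  + 25.150.48.0/20 (H5) depth=20
  Q 193.196.208.0: descend 1100000111000100110100 ; hops seen [H2,H4,H1,H5] ; pick H5

== LOOKUPS ==
["H3","H4","H4","H4","H5","H1","H5"]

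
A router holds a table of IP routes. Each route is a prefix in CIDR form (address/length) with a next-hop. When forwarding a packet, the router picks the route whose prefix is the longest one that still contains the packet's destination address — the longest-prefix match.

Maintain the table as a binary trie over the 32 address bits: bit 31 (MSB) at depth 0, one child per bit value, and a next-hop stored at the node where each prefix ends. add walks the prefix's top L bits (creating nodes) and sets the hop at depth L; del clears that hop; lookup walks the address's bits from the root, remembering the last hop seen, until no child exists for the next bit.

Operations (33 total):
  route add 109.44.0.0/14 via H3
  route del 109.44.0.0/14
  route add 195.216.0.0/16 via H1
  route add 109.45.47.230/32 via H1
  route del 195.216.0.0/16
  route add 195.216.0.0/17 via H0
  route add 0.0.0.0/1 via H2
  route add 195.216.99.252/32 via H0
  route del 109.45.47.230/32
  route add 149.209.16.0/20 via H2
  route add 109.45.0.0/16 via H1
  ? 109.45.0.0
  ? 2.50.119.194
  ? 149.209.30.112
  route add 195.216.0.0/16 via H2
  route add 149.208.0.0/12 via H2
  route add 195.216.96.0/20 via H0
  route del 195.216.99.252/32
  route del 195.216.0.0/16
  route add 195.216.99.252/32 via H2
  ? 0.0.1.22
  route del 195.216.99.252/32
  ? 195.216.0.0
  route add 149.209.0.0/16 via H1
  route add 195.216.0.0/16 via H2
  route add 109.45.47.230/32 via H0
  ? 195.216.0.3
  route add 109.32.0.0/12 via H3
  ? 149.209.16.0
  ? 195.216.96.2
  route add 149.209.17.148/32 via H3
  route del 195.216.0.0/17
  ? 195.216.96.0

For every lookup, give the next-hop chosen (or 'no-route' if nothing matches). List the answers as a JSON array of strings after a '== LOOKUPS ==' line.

Process each operation:
  add 109.44.0.0/14 -> H3 at depth 14
  del 109.44.0.0/14 (clear depth 14)
  add 195.216.0.0/16 -> H1 at depth 16
  add 109.45.47.230/32 -> H1 at depth 32
  del 195.216.0.0/16 (clear depth 16)
  add 195.216.0.0/17 -> H0 at depth 17
  add 0.0.0.0/1 -> H2 at depth 1
  add 195.216.99.252/32 -> H0 at depth 32
  del 109.45.47.230/32 (clear depth 32)
  add 149.209.16.0/20 -> H2 at depth 20
  add 109.45.0.0/16 -> H1 at depth 16
  ? 109.45.0.0  path d0:-→d1:H2→d2:-→d3:-→d4:-→d5:-→d6:-→d7:-→d8:-→d9:-→d10:-→d11:-→d12:-→d13:-→d14:-→d15:-→d16:H1→d17:-→d18:-  best=H1
  ? 2.50.119.194  path d0:-→d1:H2  best=H2
  ? 149.209.30.112  path d0:-→d1:-→d2:-→d3:-→d4:-→d5:-→d6:-→d7:-→d8:-→d9:-→d10:-→d11:-→d12:-→d13:-→d14:-→d15:-→d16:-→d17:-→d18:-→d19:-→d20:H2  best=H2
  add 195.216.0.0/16 -> H2 at depth 16
  add 149.208.0.0/12 -> H2 at depth 12
  add 195.216.96.0/20 -> H0 at depth 20
  del 195.216.99.252/32 (clear depth 32)
  del 195.216.0.0/16 (clear depth 16)
  add 195.216.99.252/32 -> H2 at depth 32
  ? 0.0.1.22  path d0:-→d1:H2  best=H2
  del 195.216.99.252/32 (clear depth 32)
  ? 195.216.0.0  path d0:-→d1:-→d2:-→d3:-→d4:-→d5:-→d6:-→d7:-→d8:-→d9:-→d10:-→d11:-→d12:-→d13:-→d14:-→d15:-→d16:-→d17:H0  best=H0
  add 149.209.0.0/16 -> H1 at depth 16
  add 195.216.0.0/16 -> H2 at depth 16
  add 109.45.47.230/32 -> H0 at depth 32
  ? 195.216.0.3  path d0:-→d1:-→d2:-→d3:-→d4:-→d5:-→d6:-→d7:-→d8:-→d9:-→d10:-→d11:-→d12:-→d13:-→d14:-→d15:-→d16:H2→d17:H0  best=H0
  add 109.32.0.0/12 -> H3 at depth 12
  ? 149.209.16.0  path d0:-→d1:-→d2:-→d3:-→d4:-→d5:-→d6:-→d7:-→d8:-→d9:-→d10:-→d11:-→d12:H2→d13:-→d14:-→d15:-→d16:H1→d17:-→d18:-→d19:-→d20:H2  best=H2
  ? 195.216.96.2  path d0:-→d1:-→d2:-→d3:-→d4:-→d5:-→d6:-→d7:-→d8:-→d9:-→d10:-→d11:-→d12:-→d13:-→d14:-→d15:-→d16:H2→d17:H0→d18:-→d19:-→d20:H0→d21:-→d22:-  best=H0
  add 149.209.17.148/32 -> H3 at depth 32
  del 195.216.0.0/17 (clear depth 17)
  ? 195.216.96.0  path d0:-→d1:-→d2:-→d3:-→d4:-→d5:-→d6:-→d7:-→d8:-→d9:-→d10:-→d11:-→d12:-→d13:-→d14:-→d15:-→d16:H2→d17:-→d18:-→d19:-→d20:H0→d21:-→d22:-  best=H0

== LOOKUPS ==
["H1","H2","H2","H2","H0","H0","H2","H0","H0"]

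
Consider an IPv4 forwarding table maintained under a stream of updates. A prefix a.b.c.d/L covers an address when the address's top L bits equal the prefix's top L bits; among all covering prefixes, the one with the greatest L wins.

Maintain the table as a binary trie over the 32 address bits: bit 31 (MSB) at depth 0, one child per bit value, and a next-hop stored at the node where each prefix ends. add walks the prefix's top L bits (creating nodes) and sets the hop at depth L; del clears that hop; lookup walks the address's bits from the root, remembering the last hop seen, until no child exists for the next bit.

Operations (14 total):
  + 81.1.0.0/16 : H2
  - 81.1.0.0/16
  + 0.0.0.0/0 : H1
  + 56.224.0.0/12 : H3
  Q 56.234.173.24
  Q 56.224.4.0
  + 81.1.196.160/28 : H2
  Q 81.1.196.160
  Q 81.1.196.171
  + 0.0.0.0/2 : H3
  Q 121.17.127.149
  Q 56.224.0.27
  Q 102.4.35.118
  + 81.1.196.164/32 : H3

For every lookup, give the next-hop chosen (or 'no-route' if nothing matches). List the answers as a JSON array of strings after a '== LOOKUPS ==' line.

Trace:
  + 81.1.0.0/16 (H2) depth=16
  - 81.1.0.0/16 clear@16
  + 0.0.0.0/0 (H1) depth=0
  + 56.224.0.0/12 (H3) depth=12
  ? 56.234.173.24  path d0:H1→d1:-→d2:-→d3:-→d4:-→d5:-→d6:-→d7:-→d8:-→d9:-→d10:-→d11:-→d12:H3  best=H3
  ? 56.224.4.0  path d0:H1→d1:-→d2:-→d3:-→d4:-→d5:-→d6:-→d7:-→d8:-→d9:-→d10:-→d11:-→d12:H3  best=H3
  + 81.1.196.160/28 (H2) depth=28
  ? 81.1.196.160  path d0:H1→d1:-→d2:-→d3:-→d4:-→d5:-→d6:-→d7:-→d8:-→d9:-→d10:-→d11:-→d12:-→d13:-→d14:-→d15:-→d16:-→d17:-→d18:-→d19:-→d20:-→d21:-→d22:-→d23:-→d24:-→d25:-→d26:-→d27:-→d28:H2  best=H2
  ? 81.1.196.171  path d0:H1→d1:-→d2:-→d3:-→d4:-→d5:-→d6:-→d7:-→d8:-→d9:-→d10:-→d11:-→d12:-→d13:-→d14:-→d15:-→d16:-→d17:-→d18:-→d19:-→d20:-→d21:-→d22:-→d23:-→d24:-→d25:-→d26:-→d27:-→d28:H2  best=H2
  + 0.0.0.0/2 (H3) depth=2
  ? 121.17.127.149  path d0:H1→d1:-→d2:-  best=H1
  ? 56.224.0.27  path d0:H1→d1:-→d2:H3→d3:-→d4:-→d5:-→d6:-→d7:-→d8:-→d9:-→d10:-→d11:-→d12:H3  best=H3
  ? 102.4.35.118  path d0:H1→d1:-→d2:-  best=H1
  + 81.1.196.164/32 (H3) depth=32

== LOOKUPS ==
["H3","H3","H2","H2","H1","H3","H1"]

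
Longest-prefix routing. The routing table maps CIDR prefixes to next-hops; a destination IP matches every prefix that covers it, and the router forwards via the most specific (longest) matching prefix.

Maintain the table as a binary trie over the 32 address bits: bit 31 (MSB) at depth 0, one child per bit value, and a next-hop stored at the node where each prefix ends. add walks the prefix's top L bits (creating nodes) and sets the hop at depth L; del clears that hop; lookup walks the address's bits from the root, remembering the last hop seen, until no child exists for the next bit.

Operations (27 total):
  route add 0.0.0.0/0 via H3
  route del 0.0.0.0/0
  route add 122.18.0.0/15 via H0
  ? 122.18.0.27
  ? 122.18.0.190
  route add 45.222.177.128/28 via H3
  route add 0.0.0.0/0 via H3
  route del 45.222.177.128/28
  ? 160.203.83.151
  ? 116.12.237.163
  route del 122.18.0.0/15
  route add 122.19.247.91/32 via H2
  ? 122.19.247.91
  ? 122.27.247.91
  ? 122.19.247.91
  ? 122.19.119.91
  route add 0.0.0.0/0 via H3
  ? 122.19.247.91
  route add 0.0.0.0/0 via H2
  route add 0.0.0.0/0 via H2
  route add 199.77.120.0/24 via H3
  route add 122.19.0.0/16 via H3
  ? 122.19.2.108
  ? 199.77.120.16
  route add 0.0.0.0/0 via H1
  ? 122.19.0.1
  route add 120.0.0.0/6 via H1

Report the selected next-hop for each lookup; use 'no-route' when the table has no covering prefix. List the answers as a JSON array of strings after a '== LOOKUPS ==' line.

Apply in order:
  add 0.0.0.0/0 -> H3 at depth 0
  - 0.0.0.0/0 clear@0
  add 122.18.0.0/15 -> H0 at depth 15
  Q 122.18.0.27: descend 011110100001001 ; hops seen [H0] ; pick H0
  Q 122.18.0.190: descend 011110100001001 ; hops seen [H0] ; pick H0
  add 45.222.177.128/28 -> H3 at depth 28
  add 0.0.0.0/0 -> H3 at depth 0
  - 45.222.177.128/28 clear@28
  Q 160.203.83.151: descend ε ; hops seen [H3] ; pick H3
  Q 116.12.237.163: descend 0111 ; hops seen [H3] ; pick H3
  - 122.18.0.0/15 clear@15
  add 122.19.247.91/32 -> H2 at depth 32
  Q 122.19.247.91: descend 01111010000100111111011101011011 ; hops seen [H3,H2] ; pick H2
  Q 122.27.247.91: descend 011110100001 ; hops seen [H3] ; pick H3
  Q 122.19.247.91: descend 01111010000100111111011101011011 ; hops seen [H3,H2] ; pick H2
  Q 122.19.119.91: descend 0111101000010011 ; hops seen [H3] ; pick H3
  add 0.0.0.0/0 -> H3 at depth 0
  Q 122.19.247.91: descend 01111010000100111111011101011011 ; hops seen [H3,H2] ; pick H2
  add 0.0.0.0/0 -> H2 at depth 0
  add 0.0.0.0/0 -> H2 at depth 0
  add 199.77.120.0/24 -> H3 at depth 24
  add 122.19.0.0/16 -> H3 at depth 16
  Q 122.19.2.108: descend 0111101000010011 ; hops seen [H2,H3] ; pick H3
  Q 199.77.120.16: descend 110001110100110101111000 ; hops seen [H2,H3] ; pick H3
  add 0.0.0.0/0 -> H1 at depth 0
  Q 122.19.0.1: descend 0111101000010011 ; hops seen [H1,H3] ; pick H3
  add 120.0.0.0/6 -> H1 at depth 6

== LOOKUPS ==
["H0","H0","H3","H3","H2","H3","H2","H3","H2","H3","H3","H3"]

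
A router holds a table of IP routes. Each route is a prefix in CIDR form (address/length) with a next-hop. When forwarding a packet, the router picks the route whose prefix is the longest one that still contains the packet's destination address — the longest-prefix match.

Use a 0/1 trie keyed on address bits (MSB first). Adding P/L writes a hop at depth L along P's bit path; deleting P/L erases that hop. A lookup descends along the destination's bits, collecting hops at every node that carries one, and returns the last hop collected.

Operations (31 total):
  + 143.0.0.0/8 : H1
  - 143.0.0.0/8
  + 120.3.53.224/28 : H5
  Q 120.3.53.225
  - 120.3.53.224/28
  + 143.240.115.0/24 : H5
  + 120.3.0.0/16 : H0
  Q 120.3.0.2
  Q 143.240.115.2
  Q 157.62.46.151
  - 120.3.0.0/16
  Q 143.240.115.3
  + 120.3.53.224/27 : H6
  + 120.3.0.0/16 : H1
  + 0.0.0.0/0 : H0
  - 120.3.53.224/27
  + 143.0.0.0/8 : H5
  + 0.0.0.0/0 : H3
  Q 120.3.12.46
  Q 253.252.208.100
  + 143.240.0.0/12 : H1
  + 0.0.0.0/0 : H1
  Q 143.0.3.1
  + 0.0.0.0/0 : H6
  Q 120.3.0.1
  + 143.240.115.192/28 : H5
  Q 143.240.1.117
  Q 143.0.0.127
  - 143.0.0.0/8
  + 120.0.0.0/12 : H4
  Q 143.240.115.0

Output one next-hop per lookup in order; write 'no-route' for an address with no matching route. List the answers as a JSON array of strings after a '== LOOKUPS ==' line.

Trace:
  add 143.0.0.0/8 -> H1 at depth 8
  del 143.0.0.0/8 (clear depth 8)
  add 120.3.53.224/28 -> H5 at depth 28
  Q 120.3.53.225: descend 0111100000000011001101011110 ; hops seen [H5] ; pick H5
  del 120.3.53.224/28 (clear depth 28)
  add 143.240.115.0/24 -> H5 at depth 24
  add 120.3.0.0/16 -> H0 at depth 16
  Q 120.3.0.2: descend 011110000000001100 ; hops seen [H0] ; pick H0
  Q 143.240.115.2: descend 100011111111000001110011 ; hops seen [H5] ; pick H5
  Q 157.62.46.151: descend 100 ; hops seen [∅] ; pick no-route
  del 120.3.0.0/16 (clear depth 16)
  Q 143.240.115.3: descend 100011111111000001110011 ; hops seen [H5] ; pick H5
  add 120.3.53.224/27 -> H6 at depth 27
  add 120.3.0.0/16 -> H1 at depth 16
  add 0.0.0.0/0 -> H0 at depth 0
  del 120.3.53.224/27 (clear depth 27)
  add 143.0.0.0/8 -> H5 at depth 8
  add 0.0.0.0/0 -> H3 at depth 0
  Q 120.3.12.46: descend 011110000000001100 ; hops seen [H3,H1] ; pick H1
  Q 253.252.208.100: descend 1 ; hops seen [H3] ; pick H3
  add 143.240.0.0/12 -> H1 at depth 12
  add 0.0.0.0/0 -> H1 at depth 0
  Q 143.0.3.1: descend 10001111 ; hops seen [H1,H5] ; pick H5
  add 0.0.0.0/0 -> H6 at depth 0
  Q 120.3.0.1: descend 011110000000001100 ; hops seen [H6,H1] ; pick H1
  add 143.240.115.192/28 -> H5 at depth 28
  Q 143.240.1.117: descend 10001111111100000 ; hops seen [H6,H5,H1] ; pick H1
  Q 143.0.0.127: descend 10001111 ; hops seen [H6,H5] ; pick H5
  del 143.0.0.0/8 (clear depth 8)
  add 120.0.0.0/12 -> H4 at depth 12
  Q 143.240.115.0: descend 100011111111000001110011 ; hops seen [H6,H1,H5] ; pick H5

== LOOKUPS ==
["H5","H0","H5","no-route","H5","H1","H3","H5","H1","H1","H5","H5"]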